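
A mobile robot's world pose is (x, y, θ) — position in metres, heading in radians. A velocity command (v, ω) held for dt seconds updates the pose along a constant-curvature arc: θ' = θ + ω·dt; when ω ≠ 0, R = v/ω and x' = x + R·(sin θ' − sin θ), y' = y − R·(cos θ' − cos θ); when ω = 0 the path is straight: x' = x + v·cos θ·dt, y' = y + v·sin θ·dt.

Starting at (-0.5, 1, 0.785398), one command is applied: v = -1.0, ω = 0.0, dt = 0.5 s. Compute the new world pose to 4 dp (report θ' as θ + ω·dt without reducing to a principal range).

(-0.8536, 0.6464, 0.7854)

θ' = 0.7854 + 0.0·0.5 = 0.7854
ω = 0 → straight: x' = -0.5 + -1.0·cos(0.7854)·0.5 = -0.8536
y' = 1 + -1.0·sin(0.7854)·0.5 = 0.6464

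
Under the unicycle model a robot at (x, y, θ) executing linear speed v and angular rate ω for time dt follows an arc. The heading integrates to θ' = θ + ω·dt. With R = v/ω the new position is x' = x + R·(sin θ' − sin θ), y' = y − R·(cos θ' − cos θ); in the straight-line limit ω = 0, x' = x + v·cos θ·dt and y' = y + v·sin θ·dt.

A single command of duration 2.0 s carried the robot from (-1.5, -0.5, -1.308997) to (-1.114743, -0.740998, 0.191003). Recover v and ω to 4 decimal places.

Δθ = 0.191003 − -1.308997 = 1.500000
ω = Δθ/dt = 1.500000/2.0 = 0.7500
R = Δx/(sin θ' − sin θ) = 0.3333
v = R·ω = 0.3333·0.7500 = 0.2500

v = 0.2500, ω = 0.7500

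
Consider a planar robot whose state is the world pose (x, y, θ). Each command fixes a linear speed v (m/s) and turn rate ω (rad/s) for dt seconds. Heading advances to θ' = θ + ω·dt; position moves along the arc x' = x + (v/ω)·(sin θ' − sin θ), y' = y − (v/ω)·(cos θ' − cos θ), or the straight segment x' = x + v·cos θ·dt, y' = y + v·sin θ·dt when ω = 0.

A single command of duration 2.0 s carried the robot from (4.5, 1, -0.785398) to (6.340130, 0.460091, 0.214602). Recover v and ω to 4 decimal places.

v = 1.0000, ω = 0.5000

Δθ = 0.214602 − -0.785398 = 1.000000
ω = Δθ/dt = 1.000000/2.0 = 0.5000
R = Δx/(sin θ' − sin θ) = 2.0000
v = R·ω = 2.0000·0.5000 = 1.0000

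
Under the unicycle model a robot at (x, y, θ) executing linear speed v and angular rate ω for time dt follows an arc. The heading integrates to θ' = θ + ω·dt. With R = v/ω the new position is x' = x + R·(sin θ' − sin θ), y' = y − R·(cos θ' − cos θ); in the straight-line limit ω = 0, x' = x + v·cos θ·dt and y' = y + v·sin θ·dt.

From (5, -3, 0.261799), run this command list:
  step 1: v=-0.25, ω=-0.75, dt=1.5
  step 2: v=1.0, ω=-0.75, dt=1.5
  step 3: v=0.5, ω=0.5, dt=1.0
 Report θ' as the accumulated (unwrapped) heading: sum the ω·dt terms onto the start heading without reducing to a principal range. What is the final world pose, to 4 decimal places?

step 1: θ'=-0.8632 (R=0.3333) → pose (4.6604, -2.8947, -0.8632)
step 2: θ'=-1.9882 (R=-1.3333) → pose (4.8660, -4.3019, -1.9882)
step 3: θ'=-1.4882 (R=1.0000) → pose (4.7836, -4.7898, -1.4882)

(4.7836, -4.7898, -1.4882)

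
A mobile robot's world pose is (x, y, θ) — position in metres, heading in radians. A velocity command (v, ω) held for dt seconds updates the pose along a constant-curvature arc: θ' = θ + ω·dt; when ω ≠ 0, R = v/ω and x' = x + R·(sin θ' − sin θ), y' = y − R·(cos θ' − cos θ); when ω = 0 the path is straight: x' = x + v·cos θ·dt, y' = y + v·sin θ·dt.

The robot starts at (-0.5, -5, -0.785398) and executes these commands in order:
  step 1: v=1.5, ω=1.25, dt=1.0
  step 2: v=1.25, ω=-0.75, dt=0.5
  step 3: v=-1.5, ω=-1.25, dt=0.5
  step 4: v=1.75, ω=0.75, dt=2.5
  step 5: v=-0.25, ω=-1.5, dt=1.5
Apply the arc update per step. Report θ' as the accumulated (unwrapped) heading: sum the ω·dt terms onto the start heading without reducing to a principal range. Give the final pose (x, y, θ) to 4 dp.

(3.9321, -3.4831, -0.9104)

step 1: θ'=0.4646 (R=1.2000) → pose (0.8862, -5.2243, 0.4646)
step 2: θ'=0.0896 (R=-1.6667) → pose (1.4838, -5.0543, 0.0896)
step 3: θ'=-0.5354 (R=1.2000) → pose (0.7643, -4.8912, -0.5354)
step 4: θ'=1.3396 (R=2.3333) → pose (4.2259, -3.4190, 1.3396)
step 5: θ'=-0.9104 (R=0.1667) → pose (3.9321, -3.4831, -0.9104)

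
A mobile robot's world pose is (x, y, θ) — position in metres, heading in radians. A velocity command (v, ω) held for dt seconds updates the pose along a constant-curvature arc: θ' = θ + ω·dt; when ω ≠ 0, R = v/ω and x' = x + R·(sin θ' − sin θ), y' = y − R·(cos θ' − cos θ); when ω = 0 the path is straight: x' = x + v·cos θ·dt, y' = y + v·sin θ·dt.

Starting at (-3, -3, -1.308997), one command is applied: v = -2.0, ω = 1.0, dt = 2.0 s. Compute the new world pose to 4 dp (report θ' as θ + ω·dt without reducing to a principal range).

θ' = -1.3090 + 1.0·2.0 = 0.6910
R = v/ω = -2.0/1.0 = -2.0000
x' = -3 + -2.0000·(sin 0.6910 − sin -1.3090) = -6.2065
y' = -3 − -2.0000·(cos 0.6910 − cos -1.3090) = -1.9764

(-6.2065, -1.9764, 0.6910)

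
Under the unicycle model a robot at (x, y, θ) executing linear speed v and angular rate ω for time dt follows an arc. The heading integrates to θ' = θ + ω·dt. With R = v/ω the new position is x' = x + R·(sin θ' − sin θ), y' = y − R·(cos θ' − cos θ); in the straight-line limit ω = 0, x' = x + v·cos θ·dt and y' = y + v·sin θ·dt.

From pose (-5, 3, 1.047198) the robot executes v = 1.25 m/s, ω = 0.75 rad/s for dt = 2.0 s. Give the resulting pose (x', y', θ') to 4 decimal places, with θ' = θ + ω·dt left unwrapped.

(-5.5100, 5.2141, 2.5472)

θ' = 1.0472 + 0.75·2.0 = 2.5472
R = v/ω = 1.25/0.75 = 1.6667
x' = -5 + 1.6667·(sin 2.5472 − sin 1.0472) = -5.5100
y' = 3 − 1.6667·(cos 2.5472 − cos 1.0472) = 5.2141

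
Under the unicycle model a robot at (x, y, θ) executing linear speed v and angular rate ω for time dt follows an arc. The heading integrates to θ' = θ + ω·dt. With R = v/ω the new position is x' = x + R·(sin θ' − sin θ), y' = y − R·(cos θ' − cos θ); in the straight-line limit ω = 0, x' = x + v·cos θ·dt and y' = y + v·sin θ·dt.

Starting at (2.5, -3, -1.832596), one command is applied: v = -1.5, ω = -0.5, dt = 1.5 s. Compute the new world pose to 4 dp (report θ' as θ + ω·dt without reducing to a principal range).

θ' = -1.8326 + -0.5·1.5 = -2.5826
R = v/ω = -1.5/-0.5 = 3.0000
x' = 2.5 + 3.0000·(sin -2.5826 − sin -1.8326) = 3.8068
y' = -3 − 3.0000·(cos -2.5826 − cos -1.8326) = -1.2331

(3.8068, -1.2331, -2.5826)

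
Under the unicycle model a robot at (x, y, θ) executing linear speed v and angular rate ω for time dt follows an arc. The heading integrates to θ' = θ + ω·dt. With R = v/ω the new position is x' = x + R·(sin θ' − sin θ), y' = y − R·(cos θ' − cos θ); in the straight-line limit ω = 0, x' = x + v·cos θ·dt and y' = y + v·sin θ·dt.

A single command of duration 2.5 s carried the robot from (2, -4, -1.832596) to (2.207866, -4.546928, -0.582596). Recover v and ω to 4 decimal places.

v = 0.2500, ω = 0.5000

Δθ = -0.582596 − -1.832596 = 1.250000
ω = Δθ/dt = 1.250000/2.5 = 0.5000
R = −Δy/(cos θ' − cos θ) = 0.5000
v = R·ω = 0.5000·0.5000 = 0.2500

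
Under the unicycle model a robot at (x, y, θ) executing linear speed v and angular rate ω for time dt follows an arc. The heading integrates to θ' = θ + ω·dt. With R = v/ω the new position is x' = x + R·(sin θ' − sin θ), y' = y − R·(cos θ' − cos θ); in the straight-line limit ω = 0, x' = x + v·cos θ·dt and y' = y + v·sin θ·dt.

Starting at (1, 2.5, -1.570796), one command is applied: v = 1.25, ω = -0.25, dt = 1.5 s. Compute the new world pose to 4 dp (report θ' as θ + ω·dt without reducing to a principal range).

(0.6525, 0.6686, -1.9458)

θ' = -1.5708 + -0.25·1.5 = -1.9458
R = v/ω = 1.25/-0.25 = -5.0000
x' = 1 + -5.0000·(sin -1.9458 − sin -1.5708) = 0.6525
y' = 2.5 − -5.0000·(cos -1.9458 − cos -1.5708) = 0.6686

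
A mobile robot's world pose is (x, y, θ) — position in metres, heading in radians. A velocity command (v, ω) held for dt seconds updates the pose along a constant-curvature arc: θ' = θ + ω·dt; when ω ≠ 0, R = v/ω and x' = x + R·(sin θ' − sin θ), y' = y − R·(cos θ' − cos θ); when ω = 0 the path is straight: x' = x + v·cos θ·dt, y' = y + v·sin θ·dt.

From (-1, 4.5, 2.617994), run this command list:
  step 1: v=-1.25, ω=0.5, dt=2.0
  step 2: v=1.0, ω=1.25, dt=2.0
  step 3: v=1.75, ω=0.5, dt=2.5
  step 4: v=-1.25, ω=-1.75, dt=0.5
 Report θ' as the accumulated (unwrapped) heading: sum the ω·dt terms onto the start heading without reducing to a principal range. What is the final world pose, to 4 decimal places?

(4.8193, 4.3960, 6.4930)

step 1: θ'=3.6180 (R=-2.5000) → pose (1.3965, 4.4434, 3.6180)
step 2: θ'=6.1180 (R=0.8000) → pose (1.6318, 2.9434, 6.1180)
step 3: θ'=7.3680 (R=3.5000) → pose (5.3021, 4.7610, 7.3680)
step 4: θ'=6.4930 (R=0.7143) → pose (4.8193, 4.3960, 6.4930)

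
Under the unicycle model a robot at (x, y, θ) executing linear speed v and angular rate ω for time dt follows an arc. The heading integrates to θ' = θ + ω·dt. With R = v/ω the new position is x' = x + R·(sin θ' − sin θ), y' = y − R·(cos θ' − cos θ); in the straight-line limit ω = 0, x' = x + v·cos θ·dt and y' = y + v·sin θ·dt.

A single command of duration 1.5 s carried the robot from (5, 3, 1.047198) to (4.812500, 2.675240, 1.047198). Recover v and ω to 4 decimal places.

Δθ = 1.047198 − 1.047198 = 0.000000
ω = Δθ/dt = 0.000000/1.5 = 0.0000
ω = 0 → v = (Δx·cos θ + Δy·sin θ)/dt = -0.2500

v = -0.2500, ω = 0.0000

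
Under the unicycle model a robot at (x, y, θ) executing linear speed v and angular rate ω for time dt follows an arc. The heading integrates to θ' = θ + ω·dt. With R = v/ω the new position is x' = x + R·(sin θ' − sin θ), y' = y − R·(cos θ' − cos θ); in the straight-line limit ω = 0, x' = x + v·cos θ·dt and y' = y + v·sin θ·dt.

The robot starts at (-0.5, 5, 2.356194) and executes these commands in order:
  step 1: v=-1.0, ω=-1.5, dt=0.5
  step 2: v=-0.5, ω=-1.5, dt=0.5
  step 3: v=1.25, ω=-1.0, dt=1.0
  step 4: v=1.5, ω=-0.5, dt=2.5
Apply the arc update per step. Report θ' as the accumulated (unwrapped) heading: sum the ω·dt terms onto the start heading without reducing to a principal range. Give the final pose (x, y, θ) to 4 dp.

step 1: θ'=1.6062 (R=0.6667) → pose (-0.3052, 4.5522, 1.6062)
step 2: θ'=0.8562 (R=0.3333) → pose (-0.3865, 4.3220, 0.8562)
step 3: θ'=-0.1438 (R=-1.2500) → pose (0.7368, 4.7399, -0.1438)
step 4: θ'=-1.3938 (R=-3.0000) → pose (3.2600, 2.2991, -1.3938)

(3.2600, 2.2991, -1.3938)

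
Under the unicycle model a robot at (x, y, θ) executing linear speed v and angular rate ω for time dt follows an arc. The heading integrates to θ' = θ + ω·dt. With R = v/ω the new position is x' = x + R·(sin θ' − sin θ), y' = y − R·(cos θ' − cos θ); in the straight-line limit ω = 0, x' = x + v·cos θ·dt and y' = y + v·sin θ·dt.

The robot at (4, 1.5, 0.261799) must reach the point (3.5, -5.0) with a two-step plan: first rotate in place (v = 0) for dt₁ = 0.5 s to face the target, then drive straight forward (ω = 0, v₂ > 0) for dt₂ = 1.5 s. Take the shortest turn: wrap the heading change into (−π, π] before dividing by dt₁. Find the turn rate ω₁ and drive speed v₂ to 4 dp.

ω₁ = -3.8187, v₂ = 4.3461

heading to target = atan2(-5−1.5, 3.5−4) = -1.6476
Δθ = wrap(-1.6476 − 0.2618) = -1.9094; ω₁ = Δθ/dt₁ = -3.8187
distance = √((3.5−4)² + (-5−1.5)²) = 6.5192; v₂ = distance/dt₂ = 4.3461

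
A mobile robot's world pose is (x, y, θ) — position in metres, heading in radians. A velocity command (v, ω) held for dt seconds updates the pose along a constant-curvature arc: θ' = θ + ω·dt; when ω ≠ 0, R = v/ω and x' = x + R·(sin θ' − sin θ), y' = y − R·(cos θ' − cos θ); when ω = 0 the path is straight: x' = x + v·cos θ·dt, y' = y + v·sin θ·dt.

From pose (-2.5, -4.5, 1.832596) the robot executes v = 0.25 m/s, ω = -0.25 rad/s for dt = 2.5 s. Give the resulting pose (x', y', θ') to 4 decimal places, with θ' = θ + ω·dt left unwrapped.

θ' = 1.8326 + -0.25·2.5 = 1.2076
R = v/ω = 0.25/-0.25 = -1.0000
x' = -2.5 + -1.0000·(sin 1.2076 − sin 1.8326) = -2.4688
y' = -4.5 − -1.0000·(cos 1.2076 − cos 1.8326) = -3.8859

(-2.4688, -3.8859, 1.2076)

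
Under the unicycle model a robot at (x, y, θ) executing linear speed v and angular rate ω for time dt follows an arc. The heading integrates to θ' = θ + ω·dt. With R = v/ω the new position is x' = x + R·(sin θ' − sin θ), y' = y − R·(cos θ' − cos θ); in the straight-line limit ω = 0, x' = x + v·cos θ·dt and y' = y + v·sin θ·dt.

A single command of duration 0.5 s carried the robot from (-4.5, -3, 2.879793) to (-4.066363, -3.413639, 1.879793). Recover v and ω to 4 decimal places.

Δθ = 1.879793 − 2.879793 = -1.000000
ω = Δθ/dt = -1.000000/0.5 = -2.0000
R = Δx/(sin θ' − sin θ) = 0.6250
v = R·ω = 0.6250·-2.0000 = -1.2500

v = -1.2500, ω = -2.0000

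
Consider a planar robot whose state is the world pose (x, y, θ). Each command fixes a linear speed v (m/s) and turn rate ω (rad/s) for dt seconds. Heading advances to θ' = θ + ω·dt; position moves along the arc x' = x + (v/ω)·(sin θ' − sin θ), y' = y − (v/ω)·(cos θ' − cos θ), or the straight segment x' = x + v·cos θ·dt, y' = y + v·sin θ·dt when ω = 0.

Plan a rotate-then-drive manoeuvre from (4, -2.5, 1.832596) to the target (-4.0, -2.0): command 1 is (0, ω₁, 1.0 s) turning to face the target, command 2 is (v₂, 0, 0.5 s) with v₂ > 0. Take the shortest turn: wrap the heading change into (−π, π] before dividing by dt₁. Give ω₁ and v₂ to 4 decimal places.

ω₁ = 1.2466, v₂ = 16.0312

heading to target = atan2(-2−-2.5, -4−4) = 3.0792
Δθ = wrap(3.0792 − 1.8326) = 1.2466; ω₁ = Δθ/dt₁ = 1.2466
distance = √((-4−4)² + (-2−-2.5)²) = 8.0156; v₂ = distance/dt₂ = 16.0312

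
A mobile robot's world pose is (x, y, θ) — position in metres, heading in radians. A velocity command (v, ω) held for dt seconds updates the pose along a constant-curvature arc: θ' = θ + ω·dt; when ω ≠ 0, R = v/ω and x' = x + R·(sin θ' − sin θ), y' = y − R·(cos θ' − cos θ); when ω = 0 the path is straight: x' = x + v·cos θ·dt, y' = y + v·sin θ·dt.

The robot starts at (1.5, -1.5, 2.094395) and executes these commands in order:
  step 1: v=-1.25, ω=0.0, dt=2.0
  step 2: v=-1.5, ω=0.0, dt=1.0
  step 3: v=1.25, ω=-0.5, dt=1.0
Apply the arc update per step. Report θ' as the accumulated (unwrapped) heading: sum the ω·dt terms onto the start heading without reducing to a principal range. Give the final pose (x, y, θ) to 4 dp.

(3.1658, -3.7731, 1.5944)

step 1: θ'=2.0944 (straight) → pose (2.7500, -3.6651, 2.0944)
step 2: θ'=2.0944 (straight) → pose (3.5000, -4.9641, 2.0944)
step 3: θ'=1.5944 (R=-2.5000) → pose (3.1658, -3.7731, 1.5944)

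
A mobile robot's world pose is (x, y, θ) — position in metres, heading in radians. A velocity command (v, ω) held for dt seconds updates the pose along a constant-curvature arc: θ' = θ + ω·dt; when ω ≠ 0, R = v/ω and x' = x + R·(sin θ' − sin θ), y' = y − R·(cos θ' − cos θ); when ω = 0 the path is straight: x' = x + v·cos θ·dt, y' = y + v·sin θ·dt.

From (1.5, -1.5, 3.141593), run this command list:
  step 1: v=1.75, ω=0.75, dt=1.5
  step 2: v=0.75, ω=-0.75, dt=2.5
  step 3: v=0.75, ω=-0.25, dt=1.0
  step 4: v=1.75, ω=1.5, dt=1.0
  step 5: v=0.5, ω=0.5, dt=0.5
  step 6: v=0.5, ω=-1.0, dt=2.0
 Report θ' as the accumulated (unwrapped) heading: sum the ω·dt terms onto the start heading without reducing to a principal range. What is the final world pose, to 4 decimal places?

step 1: θ'=4.2666 (R=2.3333) → pose (-0.6053, -2.8273, 4.2666)
step 2: θ'=2.3916 (R=-1.0000) → pose (-2.1892, -3.1278, 2.3916)
step 3: θ'=2.1416 (R=-3.0000) → pose (-2.6687, -2.5536, 2.1416)
step 4: θ'=3.6416 (R=1.1667) → pose (-4.2097, -2.1601, 3.6416)
step 5: θ'=3.8916 (R=1.0000) → pose (-4.4120, -2.3060, 3.8916)
step 6: θ'=1.8916 (R=-0.5000) → pose (-5.2273, -2.0978, 1.8916)

(-5.2273, -2.0978, 1.8916)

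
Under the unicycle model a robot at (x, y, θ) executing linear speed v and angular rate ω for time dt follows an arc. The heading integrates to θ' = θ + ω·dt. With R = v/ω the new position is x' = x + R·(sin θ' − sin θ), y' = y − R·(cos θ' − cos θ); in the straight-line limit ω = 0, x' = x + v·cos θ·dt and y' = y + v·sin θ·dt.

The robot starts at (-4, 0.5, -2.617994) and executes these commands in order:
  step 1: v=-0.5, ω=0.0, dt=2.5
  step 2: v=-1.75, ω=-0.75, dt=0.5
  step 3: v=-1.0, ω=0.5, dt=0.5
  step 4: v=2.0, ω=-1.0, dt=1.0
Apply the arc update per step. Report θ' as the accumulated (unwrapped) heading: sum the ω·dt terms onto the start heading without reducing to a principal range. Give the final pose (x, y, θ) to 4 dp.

step 1: θ'=-2.6180 (straight) → pose (-2.9175, 1.1250, -2.6180)
step 2: θ'=-2.9930 (R=2.3333) → pose (-2.0963, 1.4119, -2.9930)
step 3: θ'=-2.7430 (R=-2.0000) → pose (-1.6161, 1.5466, -2.7430)
step 4: θ'=-3.7430 (R=-2.0000) → pose (-3.5240, 1.7408, -3.7430)

(-3.5240, 1.7408, -3.7430)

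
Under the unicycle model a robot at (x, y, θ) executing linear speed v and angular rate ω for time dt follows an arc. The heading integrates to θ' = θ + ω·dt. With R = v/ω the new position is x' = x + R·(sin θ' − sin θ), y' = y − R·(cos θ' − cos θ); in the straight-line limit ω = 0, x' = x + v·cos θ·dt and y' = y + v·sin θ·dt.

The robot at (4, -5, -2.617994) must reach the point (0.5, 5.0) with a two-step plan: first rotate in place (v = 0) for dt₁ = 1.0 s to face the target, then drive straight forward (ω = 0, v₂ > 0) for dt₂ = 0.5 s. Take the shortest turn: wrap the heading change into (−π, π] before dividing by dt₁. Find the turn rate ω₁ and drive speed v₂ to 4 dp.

heading to target = atan2(5−-5, 0.5−4) = 1.9075
Δθ = wrap(1.9075 − -2.6180) = -1.7577; ω₁ = Δθ/dt₁ = -1.7577
distance = √((0.5−4)² + (5−-5)²) = 10.5948; v₂ = distance/dt₂ = 21.1896

ω₁ = -1.7577, v₂ = 21.1896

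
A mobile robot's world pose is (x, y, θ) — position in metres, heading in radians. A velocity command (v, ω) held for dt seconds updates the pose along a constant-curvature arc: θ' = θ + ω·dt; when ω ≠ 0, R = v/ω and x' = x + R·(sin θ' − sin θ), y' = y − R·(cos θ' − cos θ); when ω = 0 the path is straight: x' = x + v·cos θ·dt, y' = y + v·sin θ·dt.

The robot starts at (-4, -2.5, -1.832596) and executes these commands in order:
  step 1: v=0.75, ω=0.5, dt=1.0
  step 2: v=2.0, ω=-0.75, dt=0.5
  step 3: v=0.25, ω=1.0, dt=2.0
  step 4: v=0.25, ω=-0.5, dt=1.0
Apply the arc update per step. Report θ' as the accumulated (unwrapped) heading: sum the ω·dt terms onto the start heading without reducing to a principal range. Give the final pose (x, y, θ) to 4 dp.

(-3.3915, -4.4980, -0.2076)

step 1: θ'=-1.3326 (R=1.5000) → pose (-4.0088, -3.2422, -1.3326)
step 2: θ'=-1.7076 (R=-2.6667) → pose (-3.9584, -4.2350, -1.7076)
step 3: θ'=0.2924 (R=0.2500) → pose (-3.6386, -4.5085, 0.2924)
step 4: θ'=-0.2076 (R=-0.5000) → pose (-3.3915, -4.4980, -0.2076)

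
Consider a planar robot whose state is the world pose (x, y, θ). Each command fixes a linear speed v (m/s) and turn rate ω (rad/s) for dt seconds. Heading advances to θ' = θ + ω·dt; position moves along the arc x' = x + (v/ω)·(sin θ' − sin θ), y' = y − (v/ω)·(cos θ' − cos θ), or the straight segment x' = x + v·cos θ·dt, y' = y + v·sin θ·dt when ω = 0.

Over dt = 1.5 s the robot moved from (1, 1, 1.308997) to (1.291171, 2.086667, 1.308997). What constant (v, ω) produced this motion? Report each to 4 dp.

v = 0.7500, ω = 0.0000

Δθ = 1.308997 − 1.308997 = 0.000000
ω = Δθ/dt = 0.000000/1.5 = 0.0000
ω = 0 → v = (Δx·cos θ + Δy·sin θ)/dt = 0.7500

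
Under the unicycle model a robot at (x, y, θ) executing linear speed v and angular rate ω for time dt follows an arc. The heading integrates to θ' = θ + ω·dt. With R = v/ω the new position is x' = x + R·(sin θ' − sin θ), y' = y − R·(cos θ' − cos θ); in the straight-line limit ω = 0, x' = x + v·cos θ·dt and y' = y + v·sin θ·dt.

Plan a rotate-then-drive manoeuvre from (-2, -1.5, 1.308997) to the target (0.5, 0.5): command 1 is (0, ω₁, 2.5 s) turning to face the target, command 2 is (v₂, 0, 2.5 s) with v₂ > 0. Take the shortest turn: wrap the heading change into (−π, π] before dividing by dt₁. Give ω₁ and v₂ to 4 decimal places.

ω₁ = -0.2537, v₂ = 1.2806

heading to target = atan2(0.5−-1.5, 0.5−-2) = 0.6747
Δθ = wrap(0.6747 − 1.3090) = -0.6343; ω₁ = Δθ/dt₁ = -0.2537
distance = √((0.5−-2)² + (0.5−-1.5)²) = 3.2016; v₂ = distance/dt₂ = 1.2806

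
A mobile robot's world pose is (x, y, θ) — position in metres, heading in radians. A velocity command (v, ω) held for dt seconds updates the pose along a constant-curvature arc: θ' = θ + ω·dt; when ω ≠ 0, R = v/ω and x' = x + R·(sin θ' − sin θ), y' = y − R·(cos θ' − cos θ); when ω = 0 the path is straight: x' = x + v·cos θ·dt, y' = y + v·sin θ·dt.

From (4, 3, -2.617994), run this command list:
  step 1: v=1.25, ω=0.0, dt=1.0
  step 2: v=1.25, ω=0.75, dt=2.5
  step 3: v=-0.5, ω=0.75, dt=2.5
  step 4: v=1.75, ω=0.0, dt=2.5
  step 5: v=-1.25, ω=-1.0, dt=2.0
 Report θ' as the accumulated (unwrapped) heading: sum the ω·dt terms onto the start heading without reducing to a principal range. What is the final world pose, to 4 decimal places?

(1.3421, 3.1801, -0.8680)

step 1: θ'=-2.6180 (straight) → pose (2.9175, 2.3750, -2.6180)
step 2: θ'=-0.7430 (R=1.6667) → pose (2.6233, -0.2958, -0.7430)
step 3: θ'=1.1320 (R=-0.6667) → pose (1.5688, -0.5035, 1.1320)
step 4: θ'=1.1320 (straight) → pose (3.4275, 3.4570, 1.1320)
step 5: θ'=-0.8680 (R=1.2500) → pose (1.3421, 3.1801, -0.8680)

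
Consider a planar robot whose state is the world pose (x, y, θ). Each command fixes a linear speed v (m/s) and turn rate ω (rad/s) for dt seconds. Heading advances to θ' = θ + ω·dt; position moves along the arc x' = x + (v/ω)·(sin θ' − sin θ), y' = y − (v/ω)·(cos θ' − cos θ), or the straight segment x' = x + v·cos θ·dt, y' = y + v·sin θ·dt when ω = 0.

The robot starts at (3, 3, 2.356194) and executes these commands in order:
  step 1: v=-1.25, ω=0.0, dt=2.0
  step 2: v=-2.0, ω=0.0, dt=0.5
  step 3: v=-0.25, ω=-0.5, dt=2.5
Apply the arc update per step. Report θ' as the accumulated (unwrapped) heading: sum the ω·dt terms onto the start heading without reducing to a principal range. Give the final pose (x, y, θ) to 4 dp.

(5.5683, -0.0525, 1.1062)

step 1: θ'=2.3562 (straight) → pose (4.7678, 1.2322, 2.3562)
step 2: θ'=2.3562 (straight) → pose (5.4749, 0.5251, 2.3562)
step 3: θ'=1.1062 (R=0.5000) → pose (5.5683, -0.0525, 1.1062)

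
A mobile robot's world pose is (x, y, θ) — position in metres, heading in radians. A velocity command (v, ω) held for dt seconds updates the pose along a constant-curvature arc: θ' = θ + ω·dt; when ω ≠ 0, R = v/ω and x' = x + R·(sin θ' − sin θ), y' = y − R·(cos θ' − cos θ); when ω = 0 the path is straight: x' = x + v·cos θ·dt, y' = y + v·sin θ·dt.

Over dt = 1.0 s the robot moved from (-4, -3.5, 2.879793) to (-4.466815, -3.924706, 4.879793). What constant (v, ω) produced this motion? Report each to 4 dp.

v = 0.7500, ω = 2.0000

Δθ = 4.879793 − 2.879793 = 2.000000
ω = Δθ/dt = 2.000000/1.0 = 2.0000
R = Δx/(sin θ' − sin θ) = 0.3750
v = R·ω = 0.3750·2.0000 = 0.7500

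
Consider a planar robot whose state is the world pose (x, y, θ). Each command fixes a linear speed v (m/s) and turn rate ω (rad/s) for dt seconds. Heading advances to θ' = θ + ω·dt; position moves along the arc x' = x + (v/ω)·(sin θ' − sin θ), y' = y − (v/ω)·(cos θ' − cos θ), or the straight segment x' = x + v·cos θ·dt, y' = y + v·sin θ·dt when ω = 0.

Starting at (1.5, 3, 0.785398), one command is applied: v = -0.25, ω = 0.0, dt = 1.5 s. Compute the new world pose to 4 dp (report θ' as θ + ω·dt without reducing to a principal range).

θ' = 0.7854 + 0.0·1.5 = 0.7854
ω = 0 → straight: x' = 1.5 + -0.25·cos(0.7854)·1.5 = 1.2348
y' = 3 + -0.25·sin(0.7854)·1.5 = 2.7348

(1.2348, 2.7348, 0.7854)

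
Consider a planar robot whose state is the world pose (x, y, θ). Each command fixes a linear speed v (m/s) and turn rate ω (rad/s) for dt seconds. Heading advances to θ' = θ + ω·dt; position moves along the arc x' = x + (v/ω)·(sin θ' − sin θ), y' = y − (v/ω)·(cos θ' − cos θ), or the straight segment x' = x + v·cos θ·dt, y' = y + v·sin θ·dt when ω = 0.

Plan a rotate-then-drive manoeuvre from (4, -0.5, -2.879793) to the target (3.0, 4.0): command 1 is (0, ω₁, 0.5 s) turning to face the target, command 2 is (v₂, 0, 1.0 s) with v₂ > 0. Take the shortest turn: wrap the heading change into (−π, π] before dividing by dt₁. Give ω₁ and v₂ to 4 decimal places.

ω₁ = -3.2279, v₂ = 4.6098

heading to target = atan2(4−-0.5, 3−4) = 1.7895
Δθ = wrap(1.7895 − -2.8798) = -1.6139; ω₁ = Δθ/dt₁ = -3.2279
distance = √((3−4)² + (4−-0.5)²) = 4.6098; v₂ = distance/dt₂ = 4.6098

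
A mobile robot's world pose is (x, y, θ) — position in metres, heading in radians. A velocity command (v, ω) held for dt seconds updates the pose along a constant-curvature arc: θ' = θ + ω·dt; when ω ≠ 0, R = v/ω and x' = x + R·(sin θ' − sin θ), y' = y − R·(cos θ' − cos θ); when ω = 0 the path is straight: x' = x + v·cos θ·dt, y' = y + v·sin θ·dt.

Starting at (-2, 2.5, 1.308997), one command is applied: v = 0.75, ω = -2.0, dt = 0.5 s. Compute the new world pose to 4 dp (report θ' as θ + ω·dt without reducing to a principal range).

(-1.7518, 2.7602, 0.3090)

θ' = 1.3090 + -2.0·0.5 = 0.3090
R = v/ω = 0.75/-2.0 = -0.3750
x' = -2 + -0.3750·(sin 0.3090 − sin 1.3090) = -1.7518
y' = 2.5 − -0.3750·(cos 0.3090 − cos 1.3090) = 2.7602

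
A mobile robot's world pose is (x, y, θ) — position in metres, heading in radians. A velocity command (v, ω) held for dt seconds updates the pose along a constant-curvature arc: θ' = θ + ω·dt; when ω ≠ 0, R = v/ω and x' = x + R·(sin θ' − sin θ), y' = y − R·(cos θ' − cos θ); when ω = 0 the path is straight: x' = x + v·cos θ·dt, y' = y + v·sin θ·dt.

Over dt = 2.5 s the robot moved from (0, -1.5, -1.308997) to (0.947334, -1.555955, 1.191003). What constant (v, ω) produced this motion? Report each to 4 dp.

Δθ = 1.191003 − -1.308997 = 2.500000
ω = Δθ/dt = 2.500000/2.5 = 1.0000
R = Δx/(sin θ' − sin θ) = 0.5000
v = R·ω = 0.5000·1.0000 = 0.5000

v = 0.5000, ω = 1.0000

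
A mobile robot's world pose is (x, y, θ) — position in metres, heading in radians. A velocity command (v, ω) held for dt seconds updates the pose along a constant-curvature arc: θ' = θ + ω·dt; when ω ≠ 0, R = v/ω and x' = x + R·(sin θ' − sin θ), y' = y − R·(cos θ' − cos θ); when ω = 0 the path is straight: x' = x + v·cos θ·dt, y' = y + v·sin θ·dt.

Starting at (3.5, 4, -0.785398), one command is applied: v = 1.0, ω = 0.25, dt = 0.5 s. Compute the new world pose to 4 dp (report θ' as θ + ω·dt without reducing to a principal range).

θ' = -0.7854 + 0.25·0.5 = -0.6604
R = v/ω = 1.0/0.25 = 4.0000
x' = 3.5 + 4.0000·(sin -0.6604 − sin -0.7854) = 3.8747
y' = 4 − 4.0000·(cos -0.6604 − cos -0.7854) = 3.6694

(3.8747, 3.6694, -0.6604)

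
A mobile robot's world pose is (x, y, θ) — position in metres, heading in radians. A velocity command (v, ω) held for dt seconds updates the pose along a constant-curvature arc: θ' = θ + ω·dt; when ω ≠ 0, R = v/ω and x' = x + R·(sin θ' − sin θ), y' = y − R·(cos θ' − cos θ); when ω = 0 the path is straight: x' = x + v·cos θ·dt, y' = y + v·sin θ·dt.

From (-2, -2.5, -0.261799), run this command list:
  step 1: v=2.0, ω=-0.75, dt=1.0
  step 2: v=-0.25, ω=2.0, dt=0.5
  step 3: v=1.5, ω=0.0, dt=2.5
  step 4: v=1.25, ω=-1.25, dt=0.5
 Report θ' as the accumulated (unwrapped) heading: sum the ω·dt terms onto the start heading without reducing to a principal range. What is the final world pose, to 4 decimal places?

(3.7986, -3.8430, -0.6368)

step 1: θ'=-1.0118 (R=-2.6667) → pose (-0.4294, -3.6616, -1.0118)
step 2: θ'=-0.0118 (R=-0.1250) → pose (-0.5339, -3.6029, -0.0118)
step 3: θ'=-0.0118 (straight) → pose (3.2158, -3.6471, -0.0118)
step 4: θ'=-0.6368 (R=-1.0000) → pose (3.7986, -3.8430, -0.6368)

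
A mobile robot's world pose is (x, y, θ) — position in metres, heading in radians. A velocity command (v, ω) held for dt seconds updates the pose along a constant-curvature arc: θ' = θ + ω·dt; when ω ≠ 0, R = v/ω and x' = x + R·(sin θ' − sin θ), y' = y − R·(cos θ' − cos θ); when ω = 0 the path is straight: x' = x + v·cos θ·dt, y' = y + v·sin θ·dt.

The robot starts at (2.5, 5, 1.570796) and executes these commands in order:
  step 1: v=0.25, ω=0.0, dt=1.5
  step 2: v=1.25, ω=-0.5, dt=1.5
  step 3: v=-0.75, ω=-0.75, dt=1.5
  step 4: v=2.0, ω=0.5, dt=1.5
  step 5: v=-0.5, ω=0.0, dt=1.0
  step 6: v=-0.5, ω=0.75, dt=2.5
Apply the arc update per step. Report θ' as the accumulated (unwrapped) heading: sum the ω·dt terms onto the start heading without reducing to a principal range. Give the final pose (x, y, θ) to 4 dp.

(4.4109, 5.7424, 2.3208)

step 1: θ'=1.5708 (straight) → pose (2.5000, 5.3750, 1.5708)
step 2: θ'=0.8208 (R=-2.5000) → pose (3.1708, 7.0791, 0.8208)
step 3: θ'=-0.3042 (R=1.0000) → pose (2.1396, 6.8066, -0.3042)
step 4: θ'=0.4458 (R=4.0000) → pose (5.0624, 7.0139, 0.4458)
step 5: θ'=0.4458 (straight) → pose (4.6113, 6.7983, 0.4458)
step 6: θ'=2.3208 (R=-0.6667) → pose (4.4109, 5.7424, 2.3208)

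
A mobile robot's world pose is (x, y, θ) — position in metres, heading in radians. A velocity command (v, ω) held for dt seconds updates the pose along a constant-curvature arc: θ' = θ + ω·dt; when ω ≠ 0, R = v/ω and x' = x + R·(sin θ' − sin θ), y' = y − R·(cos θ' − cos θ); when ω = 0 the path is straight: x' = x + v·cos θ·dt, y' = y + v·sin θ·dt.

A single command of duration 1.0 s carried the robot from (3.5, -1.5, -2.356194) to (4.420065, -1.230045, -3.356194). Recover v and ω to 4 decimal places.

v = -1.0000, ω = -1.0000

Δθ = -3.356194 − -2.356194 = -1.000000
ω = Δθ/dt = -1.000000/1.0 = -1.0000
R = Δx/(sin θ' − sin θ) = 1.0000
v = R·ω = 1.0000·-1.0000 = -1.0000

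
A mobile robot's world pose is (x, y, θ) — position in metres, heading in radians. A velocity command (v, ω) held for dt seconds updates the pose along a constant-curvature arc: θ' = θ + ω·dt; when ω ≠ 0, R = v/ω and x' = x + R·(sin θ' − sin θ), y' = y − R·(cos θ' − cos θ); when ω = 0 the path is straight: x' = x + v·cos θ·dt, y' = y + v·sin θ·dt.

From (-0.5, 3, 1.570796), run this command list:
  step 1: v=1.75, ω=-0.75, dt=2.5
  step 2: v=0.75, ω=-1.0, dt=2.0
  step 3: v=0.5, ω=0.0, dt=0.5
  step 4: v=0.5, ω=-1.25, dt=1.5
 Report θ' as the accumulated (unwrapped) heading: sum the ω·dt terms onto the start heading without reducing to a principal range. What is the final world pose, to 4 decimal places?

step 1: θ'=-0.3042 (R=-2.3333) → pose (2.5322, 5.2262, -0.3042)
step 2: θ'=-2.3042 (R=-0.7500) → pose (2.8648, 4.0086, -2.3042)
step 3: θ'=-2.3042 (straight) → pose (2.6974, 3.8229, -2.3042)
step 4: θ'=-4.1792 (R=-0.4000) → pose (2.0558, 3.8873, -4.1792)

(2.0558, 3.8873, -4.1792)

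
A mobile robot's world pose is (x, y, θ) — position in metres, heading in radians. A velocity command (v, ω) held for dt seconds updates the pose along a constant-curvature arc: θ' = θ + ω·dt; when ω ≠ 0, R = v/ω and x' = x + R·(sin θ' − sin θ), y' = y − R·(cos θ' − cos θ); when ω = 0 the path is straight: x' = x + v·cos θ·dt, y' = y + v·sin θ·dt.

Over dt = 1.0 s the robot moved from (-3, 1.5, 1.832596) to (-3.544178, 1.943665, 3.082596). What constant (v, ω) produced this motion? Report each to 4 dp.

v = 0.7500, ω = 1.2500

Δθ = 3.082596 − 1.832596 = 1.250000
ω = Δθ/dt = 1.250000/1.0 = 1.2500
R = Δx/(sin θ' − sin θ) = 0.6000
v = R·ω = 0.6000·1.2500 = 0.7500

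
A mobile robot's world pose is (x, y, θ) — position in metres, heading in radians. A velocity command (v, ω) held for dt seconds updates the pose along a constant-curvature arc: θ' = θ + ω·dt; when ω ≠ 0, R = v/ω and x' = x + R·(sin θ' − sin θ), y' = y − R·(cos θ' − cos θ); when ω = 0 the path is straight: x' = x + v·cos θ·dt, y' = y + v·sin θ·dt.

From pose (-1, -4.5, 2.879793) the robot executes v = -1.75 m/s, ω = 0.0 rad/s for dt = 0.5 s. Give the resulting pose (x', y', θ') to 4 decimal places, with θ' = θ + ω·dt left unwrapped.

(-0.1548, -4.7265, 2.8798)

θ' = 2.8798 + 0.0·0.5 = 2.8798
ω = 0 → straight: x' = -1 + -1.75·cos(2.8798)·0.5 = -0.1548
y' = -4.5 + -1.75·sin(2.8798)·0.5 = -4.7265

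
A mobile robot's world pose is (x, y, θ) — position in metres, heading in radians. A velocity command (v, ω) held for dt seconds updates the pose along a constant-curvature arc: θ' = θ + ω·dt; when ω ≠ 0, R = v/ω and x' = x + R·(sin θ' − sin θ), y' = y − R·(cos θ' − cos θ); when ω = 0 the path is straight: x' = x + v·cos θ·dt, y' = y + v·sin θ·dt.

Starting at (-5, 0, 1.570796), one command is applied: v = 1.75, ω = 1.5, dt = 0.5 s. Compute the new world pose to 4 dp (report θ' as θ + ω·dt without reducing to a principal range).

θ' = 1.5708 + 1.5·0.5 = 2.3208
R = v/ω = 1.75/1.5 = 1.1667
x' = -5 + 1.1667·(sin 2.3208 − sin 1.5708) = -5.3130
y' = 0 − 1.1667·(cos 2.3208 − cos 1.5708) = 0.7952

(-5.3130, 0.7952, 2.3208)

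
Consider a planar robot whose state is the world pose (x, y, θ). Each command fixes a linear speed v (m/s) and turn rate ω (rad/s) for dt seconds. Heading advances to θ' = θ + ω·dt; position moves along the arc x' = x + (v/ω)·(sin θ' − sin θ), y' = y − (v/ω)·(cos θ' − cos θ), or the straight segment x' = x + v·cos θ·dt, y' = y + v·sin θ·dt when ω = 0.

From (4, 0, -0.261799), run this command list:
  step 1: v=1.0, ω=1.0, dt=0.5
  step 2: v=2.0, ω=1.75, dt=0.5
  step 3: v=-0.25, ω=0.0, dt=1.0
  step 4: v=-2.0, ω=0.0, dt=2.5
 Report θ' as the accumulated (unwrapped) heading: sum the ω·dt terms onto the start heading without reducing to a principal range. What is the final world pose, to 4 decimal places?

step 1: θ'=0.2382 (R=1.0000) → pose (4.4948, -0.0058, 0.2382)
step 2: θ'=1.1132 (R=1.1429) → pose (5.2504, 0.5998, 1.1132)
step 3: θ'=1.1132 (straight) → pose (5.1399, 0.3756, 1.1132)
step 4: θ'=1.1132 (straight) → pose (2.9310, -4.1100, 1.1132)

(2.9310, -4.1100, 1.1132)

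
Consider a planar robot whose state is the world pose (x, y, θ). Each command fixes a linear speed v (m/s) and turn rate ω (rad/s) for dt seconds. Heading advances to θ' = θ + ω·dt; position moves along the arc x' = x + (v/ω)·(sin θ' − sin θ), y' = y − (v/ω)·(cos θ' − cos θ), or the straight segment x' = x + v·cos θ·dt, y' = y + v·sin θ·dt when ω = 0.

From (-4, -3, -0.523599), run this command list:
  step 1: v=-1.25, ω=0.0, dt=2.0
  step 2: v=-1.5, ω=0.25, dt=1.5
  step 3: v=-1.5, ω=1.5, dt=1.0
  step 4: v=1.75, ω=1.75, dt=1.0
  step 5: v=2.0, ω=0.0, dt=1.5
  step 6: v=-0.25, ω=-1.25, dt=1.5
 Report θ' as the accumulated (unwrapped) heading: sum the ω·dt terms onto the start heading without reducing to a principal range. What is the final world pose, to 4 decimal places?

(-13.1540, -0.7136, 1.2264)

step 1: θ'=-0.5236 (straight) → pose (-6.1651, -1.7500, -0.5236)
step 2: θ'=-0.1486 (R=-6.0000) → pose (-8.2767, -1.0123, -0.1486)
step 3: θ'=1.3514 (R=-1.0000) → pose (-9.4008, -1.7836, 1.3514)
step 4: θ'=3.1014 (R=1.0000) → pose (-10.3367, -0.5668, 3.1014)
step 5: θ'=3.1014 (straight) → pose (-13.3343, -0.4462, 3.1014)
step 6: θ'=1.2264 (R=0.2000) → pose (-13.1540, -0.7136, 1.2264)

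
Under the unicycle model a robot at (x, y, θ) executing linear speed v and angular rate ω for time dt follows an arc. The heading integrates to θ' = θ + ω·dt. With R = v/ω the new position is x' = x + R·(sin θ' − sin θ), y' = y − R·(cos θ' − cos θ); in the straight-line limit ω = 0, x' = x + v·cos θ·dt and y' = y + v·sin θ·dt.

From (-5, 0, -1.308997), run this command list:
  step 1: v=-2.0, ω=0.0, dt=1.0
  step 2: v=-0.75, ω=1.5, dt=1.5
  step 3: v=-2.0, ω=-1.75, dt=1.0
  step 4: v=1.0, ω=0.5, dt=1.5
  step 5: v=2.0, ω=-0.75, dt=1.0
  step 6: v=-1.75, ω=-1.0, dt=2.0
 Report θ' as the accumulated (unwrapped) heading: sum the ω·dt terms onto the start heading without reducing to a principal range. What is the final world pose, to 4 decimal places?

(-4.3587, 3.4057, -2.8090)

step 1: θ'=-1.3090 (straight) → pose (-5.5176, 1.9319, -1.3090)
step 2: θ'=0.9410 (R=-0.5000) → pose (-6.4047, 2.0969, 0.9410)
step 3: θ'=-0.8090 (R=1.1429) → pose (-8.1552, 1.9812, -0.8090)
step 4: θ'=-0.0590 (R=2.0000) → pose (-6.8260, 1.3651, -0.0590)
step 5: θ'=-0.8090 (R=-2.6667) → pose (-5.0536, 0.5437, -0.8090)
step 6: θ'=-2.8090 (R=1.7500) → pose (-4.3587, 3.4057, -2.8090)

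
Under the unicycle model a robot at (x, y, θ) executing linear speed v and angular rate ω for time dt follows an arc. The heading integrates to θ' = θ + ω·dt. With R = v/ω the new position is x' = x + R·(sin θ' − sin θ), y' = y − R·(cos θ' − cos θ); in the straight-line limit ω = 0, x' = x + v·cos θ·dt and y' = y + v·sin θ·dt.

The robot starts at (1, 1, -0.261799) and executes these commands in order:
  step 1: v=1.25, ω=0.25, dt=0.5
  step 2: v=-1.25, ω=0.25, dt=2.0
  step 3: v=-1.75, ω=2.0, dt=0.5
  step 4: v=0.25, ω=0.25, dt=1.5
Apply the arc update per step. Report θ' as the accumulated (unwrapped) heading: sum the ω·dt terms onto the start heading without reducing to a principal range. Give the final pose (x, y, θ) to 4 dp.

step 1: θ'=-0.1368 (R=5.0000) → pose (1.6122, 0.8763, -0.1368)
step 2: θ'=0.3632 (R=-5.0000) → pose (-0.8460, 0.5969, 0.3632)
step 3: θ'=1.3632 (R=-0.8750) → pose (-1.3913, -0.0407, 1.3632)
step 4: θ'=1.7382 (R=1.0000) → pose (-1.3838, 0.3320, 1.7382)

(-1.3838, 0.3320, 1.7382)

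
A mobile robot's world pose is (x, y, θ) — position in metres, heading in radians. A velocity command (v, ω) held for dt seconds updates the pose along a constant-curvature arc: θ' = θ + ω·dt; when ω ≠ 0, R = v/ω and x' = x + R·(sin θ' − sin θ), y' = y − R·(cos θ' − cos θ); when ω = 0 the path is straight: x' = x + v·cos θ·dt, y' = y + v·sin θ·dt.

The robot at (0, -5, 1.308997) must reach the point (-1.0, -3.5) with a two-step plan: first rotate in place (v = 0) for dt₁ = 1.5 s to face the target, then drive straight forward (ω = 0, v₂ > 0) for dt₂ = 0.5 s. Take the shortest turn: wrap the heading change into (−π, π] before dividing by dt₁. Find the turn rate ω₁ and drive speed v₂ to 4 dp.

ω₁ = 0.5665, v₂ = 3.6056

heading to target = atan2(-3.5−-5, -1−0) = 2.1588
Δθ = wrap(2.1588 − 1.3090) = 0.8498; ω₁ = Δθ/dt₁ = 0.5665
distance = √((-1−0)² + (-3.5−-5)²) = 1.8028; v₂ = distance/dt₂ = 3.6056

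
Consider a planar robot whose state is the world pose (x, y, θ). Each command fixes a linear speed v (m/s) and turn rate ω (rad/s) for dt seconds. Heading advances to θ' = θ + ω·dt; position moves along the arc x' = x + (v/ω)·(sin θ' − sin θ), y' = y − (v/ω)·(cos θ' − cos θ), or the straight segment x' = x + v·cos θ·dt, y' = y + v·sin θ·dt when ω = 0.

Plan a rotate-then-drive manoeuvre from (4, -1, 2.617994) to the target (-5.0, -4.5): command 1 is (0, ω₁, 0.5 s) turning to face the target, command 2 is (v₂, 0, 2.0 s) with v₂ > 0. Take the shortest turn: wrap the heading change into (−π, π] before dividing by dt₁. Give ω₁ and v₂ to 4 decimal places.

heading to target = atan2(-4.5−-1, -5−4) = -2.7707
Δθ = wrap(-2.7707 − 2.6180) = 0.8945; ω₁ = Δθ/dt₁ = 1.7890
distance = √((-5−4)² + (-4.5−-1)²) = 9.6566; v₂ = distance/dt₂ = 4.8283

ω₁ = 1.7890, v₂ = 4.8283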